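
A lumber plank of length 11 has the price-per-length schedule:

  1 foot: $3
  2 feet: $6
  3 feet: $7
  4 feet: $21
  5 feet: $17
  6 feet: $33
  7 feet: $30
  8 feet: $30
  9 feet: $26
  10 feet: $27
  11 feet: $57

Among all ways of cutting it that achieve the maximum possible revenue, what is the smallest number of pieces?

Consider every possible first cut. r[k] is the best of p[i]+r[k−i] over all sellable i≤k.
r[1] = 3
r[2] = max(3+3, 6+0) = 6
r[3] = max(3+6, 6+3, 7+0) = 9
r[4] = max(3+9, 6+6, 7+3, 21+0) = 21
r[5] = max(3+21, 6+9, 7+6, 21+3, 17+0) = 24
r[6] = max(3+24, 6+21, 7+9, 21+6, 17+3, 33+0) = 33
r[7] = max(3+33, 6+24, 7+21, …, 33+3, 30+0) = 36
r[8] = max(3+36, 6+33, 7+24, …, 30+3, 30+0) = 42
r[9] = max(3+42, 6+36, 7+33, …, 30+3, 26+0) = 45
r[10] = max(3+45, 6+42, 7+36, …, 26+3, 27+0) = 54
r[11] = max(3+54, 6+45, 7+42, …, 27+3, 57+0) = 57
Maximum revenue is $57.
Now minimize piece count subject to staying optimal: for each k, pieces[k] = 1 + min over i with p[i]+r[k−i]=r[k] of pieces[k−i].
pieces[8] = 2
pieces[9] = 3
pieces[10] = 2
pieces[11] = 1

1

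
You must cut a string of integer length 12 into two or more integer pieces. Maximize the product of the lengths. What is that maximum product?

Define g[k] = max over 1≤i<k of i · max(k−i, g[k−i]); the inner max lets the remainder stay uncut if that's better.
g[2] = 1*max(1,0) = 1*1 = 1
g[3] = 1*max(2,1) = 1*2 = 2
g[4] = 2*max(2,1) = 2*2 = 4
g[5] = 2*max(3,2) = 2*3 = 6
g[6] = 3*max(3,2) = 3*3 = 9
g[7] = 2*max(5,6) = 2*6 = 12
g[8] = 2*max(6,9) = 2*9 = 18
g[9] = 3*max(6,9) = 3*9 = 27
g[10] = 2*max(8,18) = 2*18 = 36
g[11] = 2*max(9,27) = 2*27 = 54
g[12] = 3*max(9,27) = 3*27 = 81
One optimal split: 3 + 3 + 3 + 3; product 3*3*3*3 = 81.

81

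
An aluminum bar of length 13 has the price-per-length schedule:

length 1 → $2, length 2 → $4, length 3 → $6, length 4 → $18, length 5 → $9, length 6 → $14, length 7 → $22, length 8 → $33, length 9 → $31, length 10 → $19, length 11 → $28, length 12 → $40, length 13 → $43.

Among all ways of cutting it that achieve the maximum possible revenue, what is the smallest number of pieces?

4

Consider every possible first cut. r[k] is the best of p[i]+r[k−i] over all sellable i≤k.
r[1] = 2
r[2] = 4  (first piece 1, then r[1]=2)
r[3] = 6  (first piece 1, then r[2]=4)
r[4] = 18
r[5] = 20  (first piece 1, then r[4]=18)
r[6] = 22  (first piece 1, then r[5]=20)
r[7] = 24  (first piece 1, then r[6]=22)
r[8] = 36  (first piece 4, then r[4]=18)
r[9] = 38  (first piece 1, then r[8]=36)
r[10] = 40  (first piece 1, then r[9]=38)
r[11] = 42  (first piece 1, then r[10]=40)
r[12] = 54  (first piece 4, then r[8]=36)
r[13] = 56  (first piece 1, then r[12]=54)
Maximum revenue is $56.
Now minimize piece count subject to staying optimal: for each k, pieces[k] = 1 + min over i with p[i]+r[k−i]=r[k] of pieces[k−i].
pieces[10] = 3
pieces[11] = 3
pieces[12] = 3
pieces[13] = 4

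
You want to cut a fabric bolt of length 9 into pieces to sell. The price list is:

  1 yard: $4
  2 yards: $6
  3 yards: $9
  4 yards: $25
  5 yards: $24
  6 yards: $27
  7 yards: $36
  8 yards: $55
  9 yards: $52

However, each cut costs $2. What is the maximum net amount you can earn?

Consider every possible first cut. net[k] is the best of p[i]+net[k−i] over all sellable i≤k, charging 2 whenever i<k.
net[1] = 4
net[2] = max(4+4-2, 6+0) = 6
net[3] = max(4+6-2, 6+4-2, 9+0) = 9
net[4] = max(4+9-2, 6+6-2, 9+4-2, 25+0) = 25
net[5] = max(4+25-2, 6+9-2, 9+6-2, 25+4-2, 24+0) = 27
net[6] = max(4+27-2, 6+25-2, 9+9-2, 25+6-2, 24+4-2, 27+0) = 29
net[7] = max(4+29-2, 6+27-2, 9+25-2, …, 27+4-2, 36+0) = 36
net[8] = max(4+36-2, 6+29-2, 9+27-2, …, 36+4-2, 55+0) = 55
net[9] = max(4+55-2, 6+36-2, 9+29-2, …, 55+4-2, 52+0) = 57
One optimal plan: pieces 8 + 1 (1 cut) → $59 − $2 = $57.

57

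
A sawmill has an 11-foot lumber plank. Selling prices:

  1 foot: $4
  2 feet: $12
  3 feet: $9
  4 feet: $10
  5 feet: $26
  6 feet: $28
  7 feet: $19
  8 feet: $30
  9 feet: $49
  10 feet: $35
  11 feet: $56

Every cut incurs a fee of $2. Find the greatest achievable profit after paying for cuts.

59

Consider every possible first cut. v[k] is the best of p[i]+v[k−i] over all sellable i≤k, charging 2 whenever i<k.
v[1] = 4
v[2] = 12
v[3] = 14  (first piece 1, then v[2]=12)
v[4] = 22  (first piece 2, then v[2]=12)
v[5] = 26
v[6] = 32  (first piece 2, then v[4]=22)
v[7] = 36  (first piece 2, then v[5]=26)
v[8] = 42  (first piece 2, then v[6]=32)
v[9] = 49
v[10] = 52  (first piece 2, then v[8]=42)
v[11] = 59  (first piece 2, then v[9]=49)
One optimal plan: pieces 9 + 2 (1 cut) → $61 − $2 = $59.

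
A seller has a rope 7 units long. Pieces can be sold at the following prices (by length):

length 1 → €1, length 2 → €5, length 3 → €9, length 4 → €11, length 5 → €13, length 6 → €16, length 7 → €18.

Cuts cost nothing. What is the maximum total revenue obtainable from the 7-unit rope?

Consider every possible first cut. R[k] is the best of p[i]+R[k−i] over all sellable i≤k.
R[1] = 1
R[2] = 5
R[3] = 9
R[4] = 11
R[5] = 14  (first piece 2, then R[3]=9)
R[6] = 18  (first piece 3, then R[3]=9)
R[7] = 20  (first piece 3, then R[4]=11)
One optimal cutting: 4 + 3 → €11 + €9 = €20.

20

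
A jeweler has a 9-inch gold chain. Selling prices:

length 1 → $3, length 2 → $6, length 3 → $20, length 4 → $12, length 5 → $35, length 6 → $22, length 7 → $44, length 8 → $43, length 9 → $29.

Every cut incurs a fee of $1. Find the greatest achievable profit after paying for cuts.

58

Consider every possible first cut. v[k] is the best of p[i]+v[k−i] over all sellable i≤k, charging 1 whenever i<k.
v[1] = 3
v[2] = max(3+3-1, 6+0) = 6
v[3] = max(3+6-1, 6+3-1, 20+0) = 20
v[4] = max(3+20-1, 6+6-1, 20+3-1, 12+0) = 22
v[5] = max(3+22-1, 6+20-1, 20+6-1, 12+3-1, 35+0) = 35
v[6] = max(3+35-1, 6+22-1, 20+20-1, 12+6-1, 35+3-1, 22+0) = 39
v[7] = max(3+39-1, 6+35-1, 20+22-1, …, 22+3-1, 44+0) = 44
v[8] = max(3+44-1, 6+39-1, 20+35-1, …, 44+3-1, 43+0) = 54
v[9] = max(3+54-1, 6+44-1, 20+39-1, …, 43+3-1, 29+0) = 58
One optimal plan: pieces 3 + 3 + 3 (2 cuts) → $60 − $2 = $58.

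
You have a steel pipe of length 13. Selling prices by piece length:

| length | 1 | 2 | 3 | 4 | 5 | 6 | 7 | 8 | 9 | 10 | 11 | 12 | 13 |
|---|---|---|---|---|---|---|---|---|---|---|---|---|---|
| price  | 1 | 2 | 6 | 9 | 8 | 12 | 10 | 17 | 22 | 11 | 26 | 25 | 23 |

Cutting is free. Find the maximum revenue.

31

Build r[k] bottom-up: r[k] = max over allowed piece i of (p[i] + r[k−i]).
r[1] = 1
r[2] = max(1+1, 2+0) = 2
r[3] = max(1+2, 2+1, 6+0) = 6
r[4] = max(1+6, 2+2, 6+1, 9+0) = 9
r[5] = max(1+9, 2+6, 6+2, 9+1, 8+0) = 10
r[6] = max(1+10, 2+9, 6+6, 9+2, 8+1, 12+0) = 12
r[7] = max(1+12, 2+10, 6+9, …, 12+1, 10+0) = 15
r[8] = max(1+15, 2+12, 6+10, …, 10+1, 17+0) = 18
r[9] = max(1+18, 2+15, 6+12, …, 17+1, 22+0) = 22
r[10] = max(1+22, 2+18, 6+15, …, 22+1, 11+0) = 23
r[11] = max(1+23, 2+22, 6+18, …, 11+1, 26+0) = 26
r[12] = max(1+26, 2+23, 6+22, …, 26+1, 25+0) = 28
r[13] = max(1+28, 2+26, 6+23, …, 25+1, 23+0) = 31
One optimal cutting: 9 + 4 → $22 + $9 = $31.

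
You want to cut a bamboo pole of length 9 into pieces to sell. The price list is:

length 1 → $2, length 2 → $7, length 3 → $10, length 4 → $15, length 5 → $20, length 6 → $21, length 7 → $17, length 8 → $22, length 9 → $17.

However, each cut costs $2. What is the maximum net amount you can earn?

Consider every possible first cut. net[k] is the best of p[i]+net[k−i] over all sellable i≤k, charging 2 whenever i<k.
net[1] = 2
net[2] = 7
net[3] = 10
net[4] = 15
net[5] = 20
net[6] = 21
net[7] = 25  (first piece 2, then net[5]=20)
net[8] = 28  (first piece 3, then net[5]=20)
net[9] = 33  (first piece 4, then net[5]=20)
One optimal plan: pieces 5 + 4 (1 cut) → $35 − $2 = $33.

33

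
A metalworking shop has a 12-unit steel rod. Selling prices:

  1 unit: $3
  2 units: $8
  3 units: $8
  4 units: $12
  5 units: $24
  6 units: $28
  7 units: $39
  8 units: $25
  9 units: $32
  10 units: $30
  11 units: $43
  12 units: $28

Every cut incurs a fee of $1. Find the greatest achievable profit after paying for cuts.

62

Let v[k] be the best obtainable value from length k. For each k, try every first piece i and keep the best of price[i] + v[k−i] minus the 1 cut fee when i<k.
v[1] = 3
v[2] = max(3+3-1, 8+0) = 8
v[3] = max(3+8-1, 8+3-1, 8+0) = 10
v[4] = max(3+10-1, 8+8-1, 8+3-1, 12+0) = 15
v[5] = max(3+15-1, 8+10-1, 8+8-1, 12+3-1, 24+0) = 24
v[6] = max(3+24-1, 8+15-1, 8+10-1, 12+8-1, 24+3-1, 28+0) = 28
v[7] = max(3+28-1, 8+24-1, 8+15-1, …, 28+3-1, 39+0) = 39
v[8] = max(3+39-1, 8+28-1, 8+24-1, …, 39+3-1, 25+0) = 41
v[9] = max(3+41-1, 8+39-1, 8+28-1, …, 25+3-1, 32+0) = 46
v[10] = max(3+46-1, 8+41-1, 8+39-1, …, 32+3-1, 30+0) = 48
v[11] = max(3+48-1, 8+46-1, 8+41-1, …, 30+3-1, 43+0) = 53
v[12] = max(3+53-1, 8+48-1, 8+46-1, …, 43+3-1, 28+0) = 62
One optimal plan: pieces 7 + 5 (1 cut) → $63 − $1 = $62.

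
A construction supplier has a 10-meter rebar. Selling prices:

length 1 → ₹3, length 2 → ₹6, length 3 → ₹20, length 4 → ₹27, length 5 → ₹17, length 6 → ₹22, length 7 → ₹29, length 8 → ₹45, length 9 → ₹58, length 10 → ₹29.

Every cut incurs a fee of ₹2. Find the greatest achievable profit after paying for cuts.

63

Build r[k] bottom-up: r[k] = max over allowed piece i of (p[i] + r[k−i]) − 2 per cut.
r[1] = 3
r[2] = 6
r[3] = 20
r[4] = 27
r[5] = 28  (first piece 1, then r[4]=27)
r[6] = 38  (first piece 3, then r[3]=20)
r[7] = 45  (first piece 3, then r[4]=27)
r[8] = 52  (first piece 4, then r[4]=27)
r[9] = 58
r[10] = 63  (first piece 3, then r[7]=45)
One optimal plan: pieces 4 + 3 + 3 (2 cuts) → ₹67 − ₹4 = ₹63.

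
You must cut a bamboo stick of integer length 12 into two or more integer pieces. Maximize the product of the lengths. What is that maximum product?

Fill g[k] for k=2..12: at each k try every first piece i and multiply by the better of (k−i) uncut or g[k−i].
Small cases: g[2]=1, g[3]=2, g[4]=4, g[5]=6, g[6]=9.
g[7] = 2*max(5,6) = 2*6 = 12
g[8] = 2*max(6,9) = 2*9 = 18
g[9] = 3*max(6,9) = 3*9 = 27
g[10] = 2*max(8,18) = 2*18 = 36
g[11] = 2*max(9,27) = 2*27 = 54
g[12] = 3*max(9,27) = 3*27 = 81
One optimal split: 3 + 3 + 3 + 3; product 3*3*3*3 = 81.

81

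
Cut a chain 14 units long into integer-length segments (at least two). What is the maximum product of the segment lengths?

Fill m[k] for k=2..14: at each k try every first piece i and multiply by the better of (k−i) uncut or m[k−i].
m[2] = 1×max(1,0) = 1×1 = 1
m[3] = max(1×2, 2×1) = 2
m[4] = max(1×3, 2×2, 3×1) = 4
m[5] = max(1×4, 2×3, 3×2, 4×1) = 6
m[6] = max(1×6, 2×4, 3×3, 4×2, 5×1) = 9
m[7] = max(1×9, 2×6, 3×4, 4×3, 5×2, 6×1) = 12
m[8] = max(1×12, 2×9, 3×6, …, 6×2, 7×1) = 18
m[9] = max(1×18, 2×12, 3×9, …, 7×2, 8×1) = 27
m[10] = max(1×27, 2×18, 3×12, …, 8×2, 9×1) = 36
m[11] = max(1×36, 2×27, 3×18, …, 9×2, 10×1) = 54
m[12] = max(1×54, 2×36, 3×27, …, 10×2, 11×1) = 81
m[13] = max(1×81, 2×54, 3×36, …, 11×2, 12×1) = 108
m[14] = max(1×108, 2×81, 3×54, …, 12×2, 13×1) = 162
One optimal split: 3 + 3 + 3 + 3 + 2; product 3×3×3×3×2 = 162.

162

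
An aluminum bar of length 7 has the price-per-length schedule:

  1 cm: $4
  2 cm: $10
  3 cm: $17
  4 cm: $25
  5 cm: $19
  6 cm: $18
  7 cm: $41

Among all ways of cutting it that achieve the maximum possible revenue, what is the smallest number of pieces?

Consider every possible first cut. r[k] is the best of p[i]+r[k−i] over all sellable i≤k.
r[1] = 4
r[2] = 10
r[3] = 17
r[4] = 25
r[5] = 29  (first piece 1, then r[4]=25)
r[6] = 35  (first piece 2, then r[4]=25)
r[7] = 42  (first piece 3, then r[4]=25)
Maximum revenue is $42.
Now minimize piece count subject to staying optimal: for each k, pieces[k] = 1 + min over i with p[i]+r[k−i]=r[k] of pieces[k−i].
pieces[4] = 1
pieces[5] = 2
pieces[6] = 2
pieces[7] = 2

2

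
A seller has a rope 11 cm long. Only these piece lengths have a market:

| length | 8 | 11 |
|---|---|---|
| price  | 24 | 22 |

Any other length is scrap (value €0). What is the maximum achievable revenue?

24

Consider every possible first cut. r[k] is the best of p[i]+r[k−i] over all sellable i≤k.
r[1] = 0
r[2] = 0
r[3] = 0
r[4] = 0
r[5] = 0
r[6] = 0
r[7] = 0
r[8] = 24
r[9] = 24
r[10] = 24
r[11] = max(24+0, 22+0) = 24
One optimal cutting: pieces 8 with 3 cm of scrap → €24.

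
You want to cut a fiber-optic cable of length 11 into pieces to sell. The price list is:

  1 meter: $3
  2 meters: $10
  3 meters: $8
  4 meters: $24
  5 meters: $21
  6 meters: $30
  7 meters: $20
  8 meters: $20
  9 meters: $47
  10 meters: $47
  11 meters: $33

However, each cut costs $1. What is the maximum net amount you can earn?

58

Let r[k] be the best obtainable value from length k. For each k, try every first piece i and keep the best of price[i] + r[k−i] minus the 1 cut fee when i<k.
r[1] = 3
r[2] = max(3+3-1, 10+0) = 10
r[3] = max(3+10-1, 10+3-1, 8+0) = 12
r[4] = max(3+12-1, 10+10-1, 8+3-1, 24+0) = 24
r[5] = max(3+24-1, 10+12-1, 8+10-1, 24+3-1, 21+0) = 26
r[6] = max(3+26-1, 10+24-1, 8+12-1, 24+10-1, 21+3-1, 30+0) = 33
r[7] = max(3+33-1, 10+26-1, 8+24-1, …, 30+3-1, 20+0) = 35
r[8] = max(3+35-1, 10+33-1, 8+26-1, …, 20+3-1, 20+0) = 47
r[9] = max(3+47-1, 10+35-1, 8+33-1, …, 20+3-1, 47+0) = 49
r[10] = max(3+49-1, 10+47-1, 8+35-1, …, 47+3-1, 47+0) = 56
r[11] = max(3+56-1, 10+49-1, 8+47-1, …, 47+3-1, 33+0) = 58
One optimal plan: pieces 4 + 4 + 2 + 1 (3 cuts) → $61 − $3 = $58.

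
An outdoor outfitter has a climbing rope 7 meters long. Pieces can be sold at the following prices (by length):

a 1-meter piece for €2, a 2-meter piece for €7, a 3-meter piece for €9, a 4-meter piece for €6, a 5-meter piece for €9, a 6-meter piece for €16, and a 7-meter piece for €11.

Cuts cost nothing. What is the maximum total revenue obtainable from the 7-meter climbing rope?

Build R[k] bottom-up: R[k] = max over allowed piece i of (p[i] + R[k−i]).
R[1] = 2
R[2] = max(2+2, 7+0) = 7
R[3] = max(2+7, 7+2, 9+0) = 9
R[4] = max(2+9, 7+7, 9+2, 6+0) = 14
R[5] = max(2+14, 7+9, 9+7, 6+2, 9+0) = 16
R[6] = max(2+16, 7+14, 9+9, 6+7, 9+2, 16+0) = 21
R[7] = max(2+21, 7+16, 9+14, …, 16+2, 11+0) = 23
One optimal cutting: 2 + 2 + 2 + 1 → €7 + €7 + €7 + €2 = €23.

23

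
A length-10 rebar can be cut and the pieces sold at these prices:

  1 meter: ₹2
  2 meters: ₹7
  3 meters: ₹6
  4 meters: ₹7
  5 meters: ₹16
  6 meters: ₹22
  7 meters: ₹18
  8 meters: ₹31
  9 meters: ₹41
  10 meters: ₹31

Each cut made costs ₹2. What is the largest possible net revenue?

41

Build r[k] bottom-up: r[k] = max over allowed piece i of (p[i] + r[k−i]) − 2 per cut.
r[1] = 2
r[2] = max(2+2-2, 7+0) = 7
r[3] = max(2+7-2, 7+2-2, 6+0) = 7
r[4] = max(2+7-2, 7+7-2, 6+2-2, 7+0) = 12
r[5] = max(2+12-2, 7+7-2, 6+7-2, 7+2-2, 16+0) = 16
r[6] = max(2+16-2, 7+12-2, 6+7-2, 7+7-2, 16+2-2, 22+0) = 22
r[7] = max(2+22-2, 7+16-2, 6+12-2, …, 22+2-2, 18+0) = 22
r[8] = max(2+22-2, 7+22-2, 6+16-2, …, 18+2-2, 31+0) = 31
r[9] = max(2+31-2, 7+22-2, 6+22-2, …, 31+2-2, 41+0) = 41
r[10] = max(2+41-2, 7+31-2, 6+22-2, …, 41+2-2, 31+0) = 41
One optimal plan: pieces 9 + 1 (1 cut) → ₹43 − ₹2 = ₹41.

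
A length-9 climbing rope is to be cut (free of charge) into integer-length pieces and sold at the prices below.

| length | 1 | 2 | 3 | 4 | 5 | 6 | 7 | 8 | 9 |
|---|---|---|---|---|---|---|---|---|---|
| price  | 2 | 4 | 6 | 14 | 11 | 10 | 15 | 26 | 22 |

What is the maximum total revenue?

Build v[k] bottom-up: v[k] = max over allowed piece i of (p[i] + v[k−i]).
v[1] = 2
v[2] = 4  (first piece 1, then v[1]=2)
v[3] = 6  (first piece 1, then v[2]=4)
v[4] = 14
v[5] = 16  (first piece 1, then v[4]=14)
v[6] = 18  (first piece 1, then v[5]=16)
v[7] = 20  (first piece 1, then v[6]=18)
v[8] = 28  (first piece 4, then v[4]=14)
v[9] = 30  (first piece 1, then v[8]=28)
One optimal cutting: 4 + 4 + 1 → €14 + €14 + €2 = €30.

30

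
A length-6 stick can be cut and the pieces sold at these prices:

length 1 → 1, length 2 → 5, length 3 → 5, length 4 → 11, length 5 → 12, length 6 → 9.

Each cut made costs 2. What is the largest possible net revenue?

Consider every possible first cut. v[k] is the best of p[i]+v[k−i] over all sellable i≤k, charging 2 whenever i<k.
v[1] = 1
v[2] = max(1+1-2, 5+0) = 5
v[3] = max(1+5-2, 5+1-2, 5+0) = 5
v[4] = max(1+5-2, 5+5-2, 5+1-2, 11+0) = 11
v[5] = max(1+11-2, 5+5-2, 5+5-2, 11+1-2, 12+0) = 12
v[6] = max(1+12-2, 5+11-2, 5+5-2, 11+5-2, 12+1-2, 9+0) = 14
One optimal plan: pieces 4 + 2 (1 cut) → 16 − 2 = 14.

14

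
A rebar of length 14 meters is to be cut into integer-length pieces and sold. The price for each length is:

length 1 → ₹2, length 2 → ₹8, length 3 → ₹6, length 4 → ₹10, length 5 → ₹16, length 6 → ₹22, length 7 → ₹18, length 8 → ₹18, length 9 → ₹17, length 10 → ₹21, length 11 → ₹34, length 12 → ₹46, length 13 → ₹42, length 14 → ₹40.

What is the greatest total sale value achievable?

56

Build r[k] bottom-up: r[k] = max over allowed piece i of (p[i] + r[k−i]).
r[1] = 2
r[2] = max(2+2, 8+0) = 8
r[3] = max(2+8, 8+2, 6+0) = 10
r[4] = max(2+10, 8+8, 6+2, 10+0) = 16
r[5] = max(2+16, 8+10, 6+8, 10+2, 16+0) = 18
r[6] = max(2+18, 8+16, 6+10, 10+8, 16+2, 22+0) = 24
r[7] = max(2+24, 8+18, 6+16, …, 22+2, 18+0) = 26
r[8] = max(2+26, 8+24, 6+18, …, 18+2, 18+0) = 32
r[9] = max(2+32, 8+26, 6+24, …, 18+2, 17+0) = 34
r[10] = max(2+34, 8+32, 6+26, …, 17+2, 21+0) = 40
r[11] = max(2+40, 8+34, 6+32, …, 21+2, 34+0) = 42
r[12] = max(2+42, 8+40, 6+34, …, 34+2, 46+0) = 48
r[13] = max(2+48, 8+42, 6+40, …, 46+2, 42+0) = 50
r[14] = max(2+50, 8+48, 6+42, …, 42+2, 40+0) = 56
One optimal cutting: 2 + 2 + 2 + 2 + 2 + 2 + 2 → ₹8 + ₹8 + ₹8 + ₹8 + ₹8 + ₹8 + ₹8 = ₹56.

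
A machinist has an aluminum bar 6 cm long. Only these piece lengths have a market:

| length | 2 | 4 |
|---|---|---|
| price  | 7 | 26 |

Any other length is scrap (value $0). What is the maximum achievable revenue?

33

Consider every possible first cut. r[k] is the best of p[i]+r[k−i] over all sellable i≤k.
r[1] = 0
r[2] = 7
r[3] = 7
r[4] = max(7+7, 26+0) = 26
r[5] = max(7+7, 26+0) = 26
r[6] = max(7+26, 26+7) = 33
One optimal cutting: 4 + 2 → $33.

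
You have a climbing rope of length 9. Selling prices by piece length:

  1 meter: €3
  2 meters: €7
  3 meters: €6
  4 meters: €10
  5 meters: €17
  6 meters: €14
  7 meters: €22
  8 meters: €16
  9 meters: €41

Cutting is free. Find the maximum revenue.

41

Consider every possible first cut. best[k] is the best of p[i]+best[k−i] over all sellable i≤k.
best[1] = 3
best[2] = max(3+3, 7+0) = 7
best[3] = max(3+7, 7+3, 6+0) = 10
best[4] = max(3+10, 7+7, 6+3, 10+0) = 14
best[5] = max(3+14, 7+10, 6+7, 10+3, 17+0) = 17
best[6] = max(3+17, 7+14, 6+10, 10+7, 17+3, 14+0) = 21
best[7] = max(3+21, 7+17, 6+14, …, 14+3, 22+0) = 24
best[8] = max(3+24, 7+21, 6+17, …, 22+3, 16+0) = 28
best[9] = max(3+28, 7+24, 6+21, …, 16+3, 41+0) = 41
Best is to sell the whole 9-meter piece uncut for €41.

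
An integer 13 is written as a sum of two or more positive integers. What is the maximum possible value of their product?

108

Define g[k] = max over 1≤i<k of i · max(k−i, g[k−i]); the inner max lets the remainder stay uncut if that's better.
g[2] = 1*max(1,0) = 1*1 = 1
g[3] = max(1*2, 2*1) = 2
g[4] = max(1*3, 2*2, 3*1) = 4
g[5] = max(1*4, 2*3, 3*2, 4*1) = 6
g[6] = max(1*6, 2*4, 3*3, 4*2, 5*1) = 9
g[7] = max(1*9, 2*6, 3*4, 4*3, 5*2, 6*1) = 12
g[8] = max(1*12, 2*9, 3*6, …, 6*2, 7*1) = 18
g[9] = max(1*18, 2*12, 3*9, …, 7*2, 8*1) = 27
g[10] = max(1*27, 2*18, 3*12, …, 8*2, 9*1) = 36
g[11] = max(1*36, 2*27, 3*18, …, 9*2, 10*1) = 54
g[12] = max(1*54, 2*36, 3*27, …, 10*2, 11*1) = 81
g[13] = max(1*81, 2*54, 3*36, …, 11*2, 12*1) = 108
One optimal split: 3 + 3 + 3 + 2 + 2; product 3*3*3*2*2 = 108.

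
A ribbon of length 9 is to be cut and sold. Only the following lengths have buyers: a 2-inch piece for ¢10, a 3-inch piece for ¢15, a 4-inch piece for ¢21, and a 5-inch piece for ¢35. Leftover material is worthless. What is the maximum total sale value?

56

Let r[k] be the best obtainable value from length k. For each k, try every first piece i and keep the best of price[i] + r[k−i].
r[1] = 0
r[2] = 10
r[3] = 15
r[4] = 21
r[5] = 35
r[6] = 35
r[7] = 45  (first piece 2, then r[5]=35)
r[8] = 50  (first piece 3, then r[5]=35)
r[9] = 56  (first piece 4, then r[5]=35)
One optimal cutting: 5 + 4 → ¢56.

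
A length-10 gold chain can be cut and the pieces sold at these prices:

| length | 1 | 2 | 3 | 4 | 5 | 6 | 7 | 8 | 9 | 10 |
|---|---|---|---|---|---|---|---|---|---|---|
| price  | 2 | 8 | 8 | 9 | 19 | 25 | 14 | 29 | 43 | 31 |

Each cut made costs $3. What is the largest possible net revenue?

Let r[k] be the best obtainable value from length k. For each k, try every first piece i and keep the best of price[i] + r[k−i] minus the 3 cut fee when i<k.
r[1] = 2
r[2] = 8
r[3] = 8
r[4] = 13  (first piece 2, then r[2]=8)
r[5] = 19
r[6] = 25
r[7] = 24  (first piece 1, then r[6]=25)
r[8] = 30  (first piece 2, then r[6]=25)
r[9] = 43
r[10] = 42  (first piece 1, then r[9]=43)
One optimal plan: pieces 9 + 1 (1 cut) → $45 − $3 = $42.

42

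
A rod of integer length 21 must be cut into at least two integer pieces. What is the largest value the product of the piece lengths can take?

2187

Define m[k] = max over 1≤i<k of i · max(k−i, m[k−i]); the inner max lets the remainder stay uncut if that's better.
m[2] = 1×max(1,0) = 1×1 = 1
m[3] = max(1×2, 2×1) = 2
m[4] = max(1×3, 2×2, 3×1) = 4
m[5] = max(1×4, 2×3, 3×2, 4×1) = 6
m[6] = max(1×6, 2×4, 3×3, 4×2, 5×1) = 9
m[7] = max(1×9, 2×6, 3×4, 4×3, 5×2, 6×1) = 12
m[8] = max(1×12, 2×9, 3×6, …, 6×2, 7×1) = 18
m[9] = max(1×18, 2×12, 3×9, …, 7×2, 8×1) = 27
m[10] = max(1×27, 2×18, 3×12, …, 8×2, 9×1) = 36
m[11] = max(1×36, 2×27, 3×18, …, 9×2, 10×1) = 54
m[12] = max(1×54, 2×36, 3×27, …, 10×2, 11×1) = 81
m[13] = max(1×81, 2×54, 3×36, …, 11×2, 12×1) = 108
m[14] = max(1×108, 2×81, 3×54, …, 12×2, 13×1) = 162
m[15] = max(1×162, 2×108, 3×81, …, 13×2, 14×1) = 243
m[16] = max(1×243, 2×162, 3×108, …, 14×2, 15×1) = 324
m[17] = max(1×324, 2×243, 3×162, …, 15×2, 16×1) = 486
m[18] = max(1×486, 2×324, 3×243, …, 16×2, 17×1) = 729
m[19] = max(1×729, 2×486, 3×324, …, 17×2, 18×1) = 972
m[20] = max(1×972, 2×729, 3×486, …, 18×2, 19×1) = 1458
m[21] = max(1×1458, 2×972, 3×729, …, 19×2, 20×1) = 2187
One optimal split: 3 + 3 + 3 + 3 + 3 + 3 + 3; product 3×3×3×3×3×3×3 = 2187.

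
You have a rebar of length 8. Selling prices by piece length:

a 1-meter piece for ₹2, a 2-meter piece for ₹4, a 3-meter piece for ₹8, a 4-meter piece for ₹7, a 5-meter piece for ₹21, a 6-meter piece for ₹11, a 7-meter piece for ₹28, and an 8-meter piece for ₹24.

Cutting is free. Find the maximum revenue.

30

Let v[k] be the best obtainable value from length k. For each k, try every first piece i and keep the best of price[i] + v[k−i].
v[1] = 2
v[2] = max(2+2, 4+0) = 4
v[3] = max(2+4, 4+2, 8+0) = 8
v[4] = max(2+8, 4+4, 8+2, 7+0) = 10
v[5] = max(2+10, 4+8, 8+4, 7+2, 21+0) = 21
v[6] = max(2+21, 4+10, 8+8, 7+4, 21+2, 11+0) = 23
v[7] = max(2+23, 4+21, 8+10, …, 11+2, 28+0) = 28
v[8] = max(2+28, 4+23, 8+21, …, 28+2, 24+0) = 30
One optimal cutting: 7 + 1 → ₹28 + ₹2 = ₹30.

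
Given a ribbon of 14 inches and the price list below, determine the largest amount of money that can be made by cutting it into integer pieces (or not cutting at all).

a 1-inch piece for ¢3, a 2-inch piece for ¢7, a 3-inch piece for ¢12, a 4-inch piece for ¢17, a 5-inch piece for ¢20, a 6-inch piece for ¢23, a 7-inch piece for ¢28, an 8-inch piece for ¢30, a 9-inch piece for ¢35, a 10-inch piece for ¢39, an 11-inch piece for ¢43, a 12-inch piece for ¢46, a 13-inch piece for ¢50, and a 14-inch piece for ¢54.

58

Build v[k] bottom-up: v[k] = max over allowed piece i of (p[i] + v[k−i]).
v[1] = 3
v[2] = max(3+3, 7+0) = 7
v[3] = max(3+7, 7+3, 12+0) = 12
v[4] = max(3+12, 7+7, 12+3, 17+0) = 17
v[5] = max(3+17, 7+12, 12+7, 17+3, 20+0) = 20
v[6] = max(3+20, 7+17, 12+12, 17+7, 20+3, 23+0) = 24
v[7] = max(3+24, 7+20, 12+17, …, 23+3, 28+0) = 29
v[8] = max(3+29, 7+24, 12+20, …, 28+3, 30+0) = 34
v[9] = max(3+34, 7+29, 12+24, …, 30+3, 35+0) = 37
v[10] = max(3+37, 7+34, 12+29, …, 35+3, 39+0) = 41
v[11] = max(3+41, 7+37, 12+34, …, 39+3, 43+0) = 46
v[12] = max(3+46, 7+41, 12+37, …, 43+3, 46+0) = 51
v[13] = max(3+51, 7+46, 12+41, …, 46+3, 50+0) = 54
v[14] = max(3+54, 7+51, 12+46, …, 50+3, 54+0) = 58
One optimal cutting: 4 + 4 + 4 + 2 → ¢17 + ¢17 + ¢17 + ¢7 = ¢58.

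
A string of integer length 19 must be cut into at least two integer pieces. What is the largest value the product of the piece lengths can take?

Define g[k] = max over 1≤i<k of i · max(k−i, g[k−i]); the inner max lets the remainder stay uncut if that's better.
g[2] = 1*max(1,0) = 1*1 = 1
g[3] = max(1*2, 2*1) = 2
g[4] = max(1*3, 2*2, 3*1) = 4
g[5] = max(1*4, 2*3, 3*2, 4*1) = 6
g[6] = max(1*6, 2*4, 3*3, 4*2, 5*1) = 9
g[7] = max(1*9, 2*6, 3*4, 4*3, 5*2, 6*1) = 12
g[8] = max(1*12, 2*9, 3*6, …, 6*2, 7*1) = 18
g[9] = max(1*18, 2*12, 3*9, …, 7*2, 8*1) = 27
g[10] = max(1*27, 2*18, 3*12, …, 8*2, 9*1) = 36
g[11] = max(1*36, 2*27, 3*18, …, 9*2, 10*1) = 54
g[12] = max(1*54, 2*36, 3*27, …, 10*2, 11*1) = 81
g[13] = max(1*81, 2*54, 3*36, …, 11*2, 12*1) = 108
g[14] = max(1*108, 2*81, 3*54, …, 12*2, 13*1) = 162
g[15] = max(1*162, 2*108, 3*81, …, 13*2, 14*1) = 243
g[16] = max(1*243, 2*162, 3*108, …, 14*2, 15*1) = 324
g[17] = max(1*324, 2*243, 3*162, …, 15*2, 16*1) = 486
g[18] = max(1*486, 2*324, 3*243, …, 16*2, 17*1) = 729
g[19] = max(1*729, 2*486, 3*324, …, 17*2, 18*1) = 972
One optimal split: 3 + 3 + 3 + 3 + 3 + 2 + 2; product 3*3*3*3*3*2*2 = 972.

972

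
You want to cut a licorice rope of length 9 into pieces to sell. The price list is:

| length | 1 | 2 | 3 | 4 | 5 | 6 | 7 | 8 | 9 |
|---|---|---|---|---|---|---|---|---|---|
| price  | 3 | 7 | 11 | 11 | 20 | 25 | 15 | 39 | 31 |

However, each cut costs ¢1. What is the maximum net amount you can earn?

41

Let v[k] be the best obtainable value from length k. For each k, try every first piece i and keep the best of price[i] + v[k−i] minus the 1 cut fee when i<k.
v[1] = 3
v[2] = max(3+3-1, 7+0) = 7
v[3] = max(3+7-1, 7+3-1, 11+0) = 11
v[4] = max(3+11-1, 7+7-1, 11+3-1, 11+0) = 13
v[5] = max(3+13-1, 7+11-1, 11+7-1, 11+3-1, 20+0) = 20
v[6] = max(3+20-1, 7+13-1, 11+11-1, 11+7-1, 20+3-1, 25+0) = 25
v[7] = max(3+25-1, 7+20-1, 11+13-1, …, 25+3-1, 15+0) = 27
v[8] = max(3+27-1, 7+25-1, 11+20-1, …, 15+3-1, 39+0) = 39
v[9] = max(3+39-1, 7+27-1, 11+25-1, …, 39+3-1, 31+0) = 41
One optimal plan: pieces 8 + 1 (1 cut) → ¢42 − ¢1 = ¢41.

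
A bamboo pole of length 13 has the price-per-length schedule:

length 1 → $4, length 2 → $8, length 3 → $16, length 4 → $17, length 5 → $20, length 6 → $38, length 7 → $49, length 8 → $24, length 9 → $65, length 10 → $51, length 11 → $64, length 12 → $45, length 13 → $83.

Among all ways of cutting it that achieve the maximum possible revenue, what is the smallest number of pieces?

2

Build r[k] bottom-up: r[k] = max over allowed piece i of (p[i] + r[k−i]).
r[1] = 4
r[2] = 8  (first piece 1, then r[1]=4)
r[3] = 16
r[4] = 20  (first piece 1, then r[3]=16)
r[5] = 24  (first piece 1, then r[4]=20)
r[6] = 38
r[7] = 49
r[8] = 53  (first piece 1, then r[7]=49)
r[9] = 65
r[10] = 69  (first piece 1, then r[9]=65)
r[11] = 73  (first piece 1, then r[10]=69)
r[12] = 81  (first piece 3, then r[9]=65)
r[13] = 87  (first piece 6, then r[7]=49)
Maximum revenue is $87.
Now minimize piece count subject to staying optimal: for each k, pieces[k] = 1 + min over i with p[i]+r[k−i]=r[k] of pieces[k−i].
pieces[10] = 2
pieces[11] = 2
pieces[12] = 2
pieces[13] = 2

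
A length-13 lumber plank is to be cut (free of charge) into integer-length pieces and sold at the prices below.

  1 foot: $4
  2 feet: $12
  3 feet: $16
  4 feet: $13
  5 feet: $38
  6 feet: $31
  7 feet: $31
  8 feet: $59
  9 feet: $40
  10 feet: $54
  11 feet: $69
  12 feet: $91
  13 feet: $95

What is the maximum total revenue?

Build best[k] bottom-up: best[k] = max over allowed piece i of (p[i] + best[k−i]).
best[1] = 4
best[2] = max(4+4, 12+0) = 12
best[3] = max(4+12, 12+4, 16+0) = 16
best[4] = max(4+16, 12+12, 16+4, 13+0) = 24
best[5] = max(4+24, 12+16, 16+12, 13+4, 38+0) = 38
best[6] = max(4+38, 12+24, 16+16, 13+12, 38+4, 31+0) = 42
best[7] = max(4+42, 12+38, 16+24, …, 31+4, 31+0) = 50
best[8] = max(4+50, 12+42, 16+38, …, 31+4, 59+0) = 59
best[9] = max(4+59, 12+50, 16+42, …, 59+4, 40+0) = 63
best[10] = max(4+63, 12+59, 16+50, …, 40+4, 54+0) = 76
best[11] = max(4+76, 12+63, 16+59, …, 54+4, 69+0) = 80
best[12] = max(4+80, 12+76, 16+63, …, 69+4, 91+0) = 91
best[13] = max(4+91, 12+80, 16+76, …, 91+4, 95+0) = 97
One optimal cutting: 8 + 5 → $59 + $38 = $97.

97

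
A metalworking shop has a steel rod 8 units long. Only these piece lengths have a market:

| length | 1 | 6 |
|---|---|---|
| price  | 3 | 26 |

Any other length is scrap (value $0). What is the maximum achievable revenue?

Build best[k] bottom-up: best[k] = max over allowed piece i of (p[i] + best[k−i]).
best[1] = 3
best[2] = 6  (first piece 1, then best[1]=3)
best[3] = 9  (first piece 1, then best[2]=6)
best[4] = 12  (first piece 1, then best[3]=9)
best[5] = 15  (first piece 1, then best[4]=12)
best[6] = 26
best[7] = 29  (first piece 1, then best[6]=26)
best[8] = 32  (first piece 1, then best[7]=29)
One optimal cutting: 6 + 1 + 1 → $32.

32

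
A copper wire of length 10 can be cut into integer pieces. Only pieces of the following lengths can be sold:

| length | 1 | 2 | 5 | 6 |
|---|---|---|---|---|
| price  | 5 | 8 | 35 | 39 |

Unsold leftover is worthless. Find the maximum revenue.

70

Let best[k] be the best obtainable value from length k. For each k, try every first piece i and keep the best of price[i] + best[k−i].
best[1] = 5
best[2] = max(5+5, 8+0) = 10
best[3] = max(5+10, 8+5) = 15
best[4] = max(5+15, 8+10) = 20
best[5] = max(5+20, 8+15, 35+0) = 35
best[6] = max(5+35, 8+20, 35+5, 39+0) = 40
best[7] = max(5+40, 8+35, 35+10, 39+5) = 45
best[8] = max(5+45, 8+40, 35+15, 39+10) = 50
best[9] = max(5+50, 8+45, 35+20, 39+15) = 55
best[10] = max(5+55, 8+50, 35+35, 39+20) = 70
One optimal cutting: 5 + 5 → €70.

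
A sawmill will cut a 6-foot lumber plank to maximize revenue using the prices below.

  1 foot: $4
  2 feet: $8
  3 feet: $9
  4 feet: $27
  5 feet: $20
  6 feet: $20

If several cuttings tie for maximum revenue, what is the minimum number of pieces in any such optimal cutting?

Consider every possible first cut. r[k] is the best of p[i]+r[k−i] over all sellable i≤k.
r[1] = 4
r[2] = max(4+4, 8+0) = 8
r[3] = max(4+8, 8+4, 9+0) = 12
r[4] = max(4+12, 8+8, 9+4, 27+0) = 27
r[5] = max(4+27, 8+12, 9+8, 27+4, 20+0) = 31
r[6] = max(4+31, 8+27, 9+12, 27+8, 20+4, 20+0) = 35
Maximum revenue is $35.
Now minimize piece count subject to staying optimal: for each k, pieces[k] = 1 + min over i with p[i]+r[k−i]=r[k] of pieces[k−i].
pieces[3] = 2
pieces[4] = 1
pieces[5] = 2
pieces[6] = 2

2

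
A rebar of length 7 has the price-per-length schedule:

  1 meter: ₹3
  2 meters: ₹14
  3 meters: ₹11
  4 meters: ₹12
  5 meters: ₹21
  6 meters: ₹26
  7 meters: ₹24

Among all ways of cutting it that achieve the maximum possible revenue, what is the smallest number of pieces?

Consider every possible first cut. r[k] is the best of p[i]+r[k−i] over all sellable i≤k.
r[1] = 3
r[2] = max(3+3, 14+0) = 14
r[3] = max(3+14, 14+3, 11+0) = 17
r[4] = max(3+17, 14+14, 11+3, 12+0) = 28
r[5] = max(3+28, 14+17, 11+14, 12+3, 21+0) = 31
r[6] = max(3+31, 14+28, 11+17, 12+14, 21+3, 26+0) = 42
r[7] = max(3+42, 14+31, 11+28, …, 26+3, 24+0) = 45
Maximum revenue is ₹45.
Now minimize piece count subject to staying optimal: for each k, pieces[k] = 1 + min over i with p[i]+r[k−i]=r[k] of pieces[k−i].
pieces[4] = 2
pieces[5] = 3
pieces[6] = 3
pieces[7] = 4

4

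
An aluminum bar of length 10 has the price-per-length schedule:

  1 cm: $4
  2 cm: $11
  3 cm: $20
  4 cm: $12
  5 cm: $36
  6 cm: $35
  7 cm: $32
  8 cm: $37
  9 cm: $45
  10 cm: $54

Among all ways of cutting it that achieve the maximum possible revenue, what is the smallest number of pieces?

Consider every possible first cut. r[k] is the best of p[i]+r[k−i] over all sellable i≤k.
r[1] = 4
r[2] = 11
r[3] = 20
r[4] = 24  (first piece 1, then r[3]=20)
r[5] = 36
r[6] = 40  (first piece 1, then r[5]=36)
r[7] = 47  (first piece 2, then r[5]=36)
r[8] = 56  (first piece 3, then r[5]=36)
r[9] = 60  (first piece 1, then r[8]=56)
r[10] = 72  (first piece 5, then r[5]=36)
Maximum revenue is $72.
Now minimize piece count subject to staying optimal: for each k, pieces[k] = 1 + min over i with p[i]+r[k−i]=r[k] of pieces[k−i].
pieces[7] = 2
pieces[8] = 2
pieces[9] = 3
pieces[10] = 2

2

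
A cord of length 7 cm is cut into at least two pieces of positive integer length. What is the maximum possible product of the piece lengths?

12

Define P[k] = max over 1≤i<k of i · max(k−i, P[k−i]); the inner max lets the remainder stay uncut if that's better.
P[2] = 1*max(1,0) = 1*1 = 1
P[3] = 1*max(2,1) = 1*2 = 2
P[4] = 2*max(2,1) = 2*2 = 4
P[5] = 2*max(3,2) = 2*3 = 6
P[6] = 3*max(3,2) = 3*3 = 9
P[7] = 2*max(5,6) = 2*6 = 12
One optimal split: 3 + 2 + 2; product 3*2*2 = 12.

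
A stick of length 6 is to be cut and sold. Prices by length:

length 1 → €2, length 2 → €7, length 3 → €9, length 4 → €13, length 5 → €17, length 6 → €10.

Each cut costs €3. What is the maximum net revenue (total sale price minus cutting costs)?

17

Build v[k] bottom-up: v[k] = max over allowed piece i of (p[i] + v[k−i]) − 3 per cut.
v[1] = 2
v[2] = 7
v[3] = 9
v[4] = 13
v[5] = 17
v[6] = 17  (first piece 2, then v[4]=13)
One optimal plan: pieces 4 + 2 (1 cut) → €20 − €3 = €17.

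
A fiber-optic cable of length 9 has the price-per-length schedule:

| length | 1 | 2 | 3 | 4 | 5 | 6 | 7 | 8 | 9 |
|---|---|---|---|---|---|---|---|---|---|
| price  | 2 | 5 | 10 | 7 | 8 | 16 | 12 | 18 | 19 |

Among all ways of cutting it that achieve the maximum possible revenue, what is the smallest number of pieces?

3

Consider every possible first cut. r[k] is the best of p[i]+r[k−i] over all sellable i≤k.
r[1] = 2
r[2] = max(2+2, 5+0) = 5
r[3] = max(2+5, 5+2, 10+0) = 10
r[4] = max(2+10, 5+5, 10+2, 7+0) = 12
r[5] = max(2+12, 5+10, 10+5, 7+2, 8+0) = 15
r[6] = max(2+15, 5+12, 10+10, 7+5, 8+2, 16+0) = 20
r[7] = max(2+20, 5+15, 10+12, …, 16+2, 12+0) = 22
r[8] = max(2+22, 5+20, 10+15, …, 12+2, 18+0) = 25
r[9] = max(2+25, 5+22, 10+20, …, 18+2, 19+0) = 30
Maximum revenue is $30.
Now minimize piece count subject to staying optimal: for each k, pieces[k] = 1 + min over i with p[i]+r[k−i]=r[k] of pieces[k−i].
pieces[6] = 2
pieces[7] = 3
pieces[8] = 3
pieces[9] = 3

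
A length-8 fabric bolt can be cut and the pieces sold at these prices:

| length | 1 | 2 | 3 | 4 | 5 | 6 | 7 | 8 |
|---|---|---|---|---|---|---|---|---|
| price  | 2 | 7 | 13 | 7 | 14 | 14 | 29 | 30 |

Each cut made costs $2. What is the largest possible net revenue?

Let net[k] be the best obtainable value from length k. For each k, try every first piece i and keep the best of price[i] + net[k−i] minus the 2 cut fee when i<k.
net[1] = 2
net[2] = 7
net[3] = 13
net[4] = 13  (first piece 1, then net[3]=13)
net[5] = 18  (first piece 2, then net[3]=13)
net[6] = 24  (first piece 3, then net[3]=13)
net[7] = 29
net[8] = 30
Best is to make no cuts and sell whole for $30.

30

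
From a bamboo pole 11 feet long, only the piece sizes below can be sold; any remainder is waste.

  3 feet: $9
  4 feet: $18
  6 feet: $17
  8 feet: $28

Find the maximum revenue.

Build f[k] bottom-up: f[k] = max over allowed piece i of (p[i] + f[k−i]).
f[1] = 0
f[2] = 0
f[3] = 9
f[4] = 18
f[5] = 18
f[6] = 18
f[7] = 27  (first piece 3, then f[4]=18)
f[8] = 36  (first piece 4, then f[4]=18)
f[9] = 36
f[10] = 36
f[11] = 45  (first piece 3, then f[8]=36)
One optimal cutting: 4 + 4 + 3 → $45.

45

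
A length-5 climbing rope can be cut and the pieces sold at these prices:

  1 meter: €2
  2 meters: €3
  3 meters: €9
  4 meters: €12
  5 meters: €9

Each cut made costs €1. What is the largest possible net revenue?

Build net[k] bottom-up: net[k] = max over allowed piece i of (p[i] + net[k−i]) − 1 per cut.
net[1] = 2
net[2] = max(2+2-1, 3+0) = 3
net[3] = max(2+3-1, 3+2-1, 9+0) = 9
net[4] = max(2+9-1, 3+3-1, 9+2-1, 12+0) = 12
net[5] = max(2+12-1, 3+9-1, 9+3-1, 12+2-1, 9+0) = 13
One optimal plan: pieces 4 + 1 (1 cut) → €14 − €1 = €13.

13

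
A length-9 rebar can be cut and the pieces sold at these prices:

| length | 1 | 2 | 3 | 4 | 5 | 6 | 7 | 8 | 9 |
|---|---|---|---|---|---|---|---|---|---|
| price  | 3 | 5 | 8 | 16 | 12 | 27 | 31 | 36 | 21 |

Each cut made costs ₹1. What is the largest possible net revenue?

Consider every possible first cut. r[k] is the best of p[i]+r[k−i] over all sellable i≤k, charging 1 whenever i<k.
r[1] = 3
r[2] = max(3+3-1, 5+0) = 5
r[3] = max(3+5-1, 5+3-1, 8+0) = 8
r[4] = max(3+8-1, 5+5-1, 8+3-1, 16+0) = 16
r[5] = max(3+16-1, 5+8-1, 8+5-1, 16+3-1, 12+0) = 18
r[6] = max(3+18-1, 5+16-1, 8+8-1, 16+5-1, 12+3-1, 27+0) = 27
r[7] = max(3+27-1, 5+18-1, 8+16-1, …, 27+3-1, 31+0) = 31
r[8] = max(3+31-1, 5+27-1, 8+18-1, …, 31+3-1, 36+0) = 36
r[9] = max(3+36-1, 5+31-1, 8+27-1, …, 36+3-1, 21+0) = 38
One optimal plan: pieces 8 + 1 (1 cut) → ₹39 − ₹1 = ₹38.

38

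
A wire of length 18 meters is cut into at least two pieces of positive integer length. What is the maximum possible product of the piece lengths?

729

Let f[k] be the best product for length k (with at least one cut). For each first piece i, the rest contributes max(k−i, f[k−i]).
f[2] = 1*max(1,0) = 1*1 = 1
f[3] = 1*max(2,1) = 1*2 = 2
f[4] = 2*max(2,1) = 2*2 = 4
f[5] = 2*max(3,2) = 2*3 = 6
f[6] = 3*max(3,2) = 3*3 = 9
f[7] = 2*max(5,6) = 2*6 = 12
f[8] = 2*max(6,9) = 2*9 = 18
f[9] = 3*max(6,9) = 3*9 = 27
f[10] = 2*max(8,18) = 2*18 = 36
f[11] = 2*max(9,27) = 2*27 = 54
f[12] = 3*max(9,27) = 3*27 = 81
f[13] = 2*max(11,54) = 2*54 = 108
f[14] = 2*max(12,81) = 2*81 = 162
f[15] = 3*max(12,81) = 3*81 = 243
f[16] = 2*max(14,162) = 2*162 = 324
f[17] = 2*max(15,243) = 2*243 = 486
f[18] = 3*max(15,243) = 3*243 = 729
One optimal split: 3 + 3 + 3 + 3 + 3 + 3; product 3*3*3*3*3*3 = 729.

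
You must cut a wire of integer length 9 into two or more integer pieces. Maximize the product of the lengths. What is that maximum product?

Define P[k] = max over 1≤i<k of i · max(k−i, P[k−i]); the inner max lets the remainder stay uncut if that's better.
P[2] = 1*max(1,0) = 1*1 = 1
P[3] = max(1*2, 2*1) = 2
P[4] = max(1*3, 2*2, 3*1) = 4
P[5] = max(1*4, 2*3, 3*2, 4*1) = 6
P[6] = max(1*6, 2*4, 3*3, 4*2, 5*1) = 9
P[7] = max(1*9, 2*6, 3*4, 4*3, 5*2, 6*1) = 12
P[8] = max(1*12, 2*9, 3*6, …, 6*2, 7*1) = 18
P[9] = max(1*18, 2*12, 3*9, …, 7*2, 8*1) = 27
One optimal split: 3 + 3 + 3; product 3*3*3 = 27.

27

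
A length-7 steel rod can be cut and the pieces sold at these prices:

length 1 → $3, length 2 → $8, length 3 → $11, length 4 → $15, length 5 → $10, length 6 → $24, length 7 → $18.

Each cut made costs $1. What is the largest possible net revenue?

26

Build r[k] bottom-up: r[k] = max over allowed piece i of (p[i] + r[k−i]) − 1 per cut.
r[1] = 3
r[2] = max(3+3-1, 8+0) = 8
r[3] = max(3+8-1, 8+3-1, 11+0) = 11
r[4] = max(3+11-1, 8+8-1, 11+3-1, 15+0) = 15
r[5] = max(3+15-1, 8+11-1, 11+8-1, 15+3-1, 10+0) = 18
r[6] = max(3+18-1, 8+15-1, 11+11-1, 15+8-1, 10+3-1, 24+0) = 24
r[7] = max(3+24-1, 8+18-1, 11+15-1, …, 24+3-1, 18+0) = 26
One optimal plan: pieces 6 + 1 (1 cut) → $27 − $1 = $26.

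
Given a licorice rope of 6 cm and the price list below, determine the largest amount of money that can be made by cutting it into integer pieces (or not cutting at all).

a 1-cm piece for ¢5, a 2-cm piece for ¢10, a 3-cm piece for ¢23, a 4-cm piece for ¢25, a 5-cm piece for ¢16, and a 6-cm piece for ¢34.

Let best[k] be the best obtainable value from length k. For each k, try every first piece i and keep the best of price[i] + best[k−i].
best[1] = 5
best[2] = 10  (first piece 1, then best[1]=5)
best[3] = 23
best[4] = 28  (first piece 1, then best[3]=23)
best[5] = 33  (first piece 1, then best[4]=28)
best[6] = 46  (first piece 3, then best[3]=23)
One optimal cutting: 3 + 3 → ¢23 + ¢23 = ¢46.

46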